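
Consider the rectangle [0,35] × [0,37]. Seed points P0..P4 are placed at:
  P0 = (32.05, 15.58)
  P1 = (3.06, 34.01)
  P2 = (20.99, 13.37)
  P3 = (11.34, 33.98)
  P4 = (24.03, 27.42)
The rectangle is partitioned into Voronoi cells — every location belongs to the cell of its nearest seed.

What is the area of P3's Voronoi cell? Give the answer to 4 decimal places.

Area of P3's cell: 155.0203

1. box [0,35]×[0,37]: [(0, 0) (35, 0) (35, 37) (0, 37)]
2. ⊥bis P3·P0 via (21.695,24.78): [(0, 0.3613) (32.552, 37) (0, 37)]  |A|=596.3305
3. ⊥bis P3·P1 via (7.2,33.995): [(7.1071, 8.3607) (32.552, 37) (7.2109, 37)]  |A|=362.8754
4. ⊥bis P3·P2 via (16.165,23.675): [(7.1473, 19.4527) (23.953, 27.3215) (32.552, 37) (7.2109, 37)]  |A|=269.8288
5. ⊥bis P3·P4 via (17.685,30.7): [(7.1473, 19.4527) (13.3792, 22.3706) (20.9417, 37) (7.2109, 37)]  |A|=155.0203
6. canonical 4-gon: [(7.1473, 19.4527) (13.3792, 22.3706) (20.9417, 37) (7.2109, 37)]
7. shoelace: 155.0203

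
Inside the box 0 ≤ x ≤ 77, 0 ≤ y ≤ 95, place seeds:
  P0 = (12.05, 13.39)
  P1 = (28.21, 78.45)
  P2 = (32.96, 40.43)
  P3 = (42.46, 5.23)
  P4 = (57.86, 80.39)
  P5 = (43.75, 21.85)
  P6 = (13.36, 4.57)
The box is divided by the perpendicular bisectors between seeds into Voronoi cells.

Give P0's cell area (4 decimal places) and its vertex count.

Area of P0's cell: 677.5600 (5 vertices)

1. box [0,77]×[0,95]: [(0, 0) (77, 0) (77, 95) (0, 95)]
2. ⊥bis P0·P1 via (20.13,45.92): [(0, 50.92) (0, 0) (77, 0) (77, 31.7943)]  |A|=3184.5003
3. ⊥bis P0·P2 via (22.505,26.91): [(0, 44.3131) (0, 0) (57.304, 0)]  |A|=1269.6579
4. ⊥bis P0·P3 via (27.255,9.31): [(30.3498, 20.8436) (0, 44.3131) (0, 0) (24.7568, 0)]  |A|=930.4582
5. ⊥bis P0·P4 via (34.955,46.89): [(30.3498, 20.8436) (0, 44.3131) (0, 0) (24.7568, 0)]  |A|=930.4582
6. ⊥bis P0·P5 via (27.9,17.62): [(28.6903, 14.6588) (26.1789, 24.069) (0, 44.3131) (0, 0) (24.7568, 0)]  |A|=914.8837
7. ⊥bis P0·P6 via (12.705,8.98): [(27.7667, 11.2171) (28.6903, 14.6588) (26.1789, 24.069) (0, 44.3131) (0, 7.093)]  |A|=677.56
8. canonical 5-gon: [(27.7667, 11.2171) (28.6903, 14.6588) (26.1789, 24.069) (0, 44.3131) (0, 7.093)]
9. shoelace: 677.56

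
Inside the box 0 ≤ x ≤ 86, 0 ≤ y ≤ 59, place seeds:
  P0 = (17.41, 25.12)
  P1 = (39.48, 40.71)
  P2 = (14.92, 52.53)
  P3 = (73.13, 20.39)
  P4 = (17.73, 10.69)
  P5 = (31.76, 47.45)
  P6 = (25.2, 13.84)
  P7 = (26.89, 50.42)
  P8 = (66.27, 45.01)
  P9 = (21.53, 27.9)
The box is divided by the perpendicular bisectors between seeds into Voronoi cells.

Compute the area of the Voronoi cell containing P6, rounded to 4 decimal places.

1. box [0,86]×[0,59]: [(0, 0) (86, 0) (86, 59) (0, 59)]
2. ⊥bis P6·P0 via (21.305,19.48): [(0, 4.7667) (0, 0) (86, 0) (86, 59) (78.5304, 59)]  |A|=2944.5198
3. ⊥bis P6·P1 via (32.34,27.275): [(32.4825, 27.1992) (0, 4.7667) (0, 0) (83.6621, 0)]  |A|=1215.19
4. ⊥bis P6·P2 via (20.06,33.185): [(32.4825, 27.1992) (0, 4.7667) (0, 0) (83.6621, 0)]  |A|=1215.19
5. ⊥bis P6·P3 via (49.165,17.115): [(48.9855, 18.4288) (32.4825, 27.1992) (0, 4.7667) (0, 0) (51.5039, 0)]  |A|=918.8715
6. ⊥bis P6·P4 via (21.465,12.265): [(48.9855, 18.4288) (32.4825, 27.1992) (19.0726, 17.9383) (26.637, 0) (51.5039, 0)]  |A|=634.5033
7. ⊥bis P6·P5 via (28.48,30.645): [(48.9855, 18.4288) (32.4825, 27.1992) (19.0726, 17.9383) (26.637, 0) (51.5039, 0)]  |A|=634.5033
8. ⊥bis P6·P7 via (26.045,32.13): [(48.9855, 18.4288) (32.4825, 27.1992) (19.0726, 17.9383) (26.637, 0) (51.5039, 0)]  |A|=634.5033
9. ⊥bis P6·P8 via (45.735,29.425): [(48.9855, 18.4288) (32.4825, 27.1992) (19.0726, 17.9383) (26.637, 0) (51.5039, 0)]  |A|=634.5033
10. ⊥bis P6·P9 via (23.365,20.87): [(48.9855, 18.4288) (37.4661, 24.5507) (23.289, 20.8502) (19.0726, 17.9383) (26.637, 0) (51.5039, 0)]  |A|=606.5081
11. canonical 6-gon: [(48.9855, 18.4288) (37.4661, 24.5507) (23.289, 20.8502) (19.0726, 17.9383) (26.637, 0) (51.5039, 0)]
12. shoelace: 606.5081

Area of P6's cell: 606.5081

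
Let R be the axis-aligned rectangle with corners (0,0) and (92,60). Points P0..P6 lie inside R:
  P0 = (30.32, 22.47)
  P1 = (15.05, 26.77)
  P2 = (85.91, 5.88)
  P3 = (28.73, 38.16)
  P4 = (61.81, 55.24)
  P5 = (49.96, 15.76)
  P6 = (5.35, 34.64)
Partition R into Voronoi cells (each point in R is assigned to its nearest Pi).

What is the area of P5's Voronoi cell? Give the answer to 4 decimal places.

Area of P5's cell: 1023.3773

1. box [0,92]×[0,60]: [(0, 0) (92, 0) (92, 60) (0, 60)]
2. ⊥bis P5·P0 via (40.14,19.115): [(33.6094, 0) (92, 0) (92, 60) (54.1083, 60)]  |A|=2888.4686
3. ⊥bis P5·P1 via (32.505,21.265): [(33.6094, 0) (92, 0) (92, 60) (54.1083, 60)]  |A|=2888.4686
4. ⊥bis P5·P2 via (67.935,10.82): [(33.6094, 0) (64.9614, 0) (81.4509, 60) (54.1083, 60)]  |A|=1760.8385
5. ⊥bis P5·P3 via (39.345,26.96): [(44.4844, 31.831) (33.6094, 0) (64.9614, 0) (81.4509, 60) (74.2059, 60)]  |A|=1477.7748
6. ⊥bis P5·P4 via (55.885,35.5): [(50.1666, 37.2164) (44.4844, 31.831) (33.6094, 0) (64.9614, 0) (73.2826, 30.2781)]  |A|=1023.3773
7. ⊥bis P5·P6 via (27.655,25.2): [(50.1666, 37.2164) (44.4844, 31.831) (33.6094, 0) (64.9614, 0) (73.2826, 30.2781)]  |A|=1023.3773
8. canonical 5-gon: [(50.1666, 37.2164) (44.4844, 31.831) (33.6094, 0) (64.9614, 0) (73.2826, 30.2781)]
9. shoelace: 1023.3773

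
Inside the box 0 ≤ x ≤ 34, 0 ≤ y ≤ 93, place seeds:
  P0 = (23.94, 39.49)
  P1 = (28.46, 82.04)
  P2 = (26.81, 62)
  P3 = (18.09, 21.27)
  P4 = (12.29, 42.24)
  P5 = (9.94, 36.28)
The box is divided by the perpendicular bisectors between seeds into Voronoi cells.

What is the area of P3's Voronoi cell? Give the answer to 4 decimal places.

Area of P3's cell: 929.3100

1. box [0,34]×[0,93]: [(0, 0) (34, 0) (34, 93) (0, 93)]
2. ⊥bis P3·P0 via (21.015,30.38): [(0, 37.1274) (0, 0) (34, 0) (34, 26.2108)]  |A|=1076.75
3. ⊥bis P3·P1 via (23.275,51.655): [(0, 37.1274) (0, 0) (34, 0) (34, 26.2108)]  |A|=1076.75
4. ⊥bis P3·P2 via (22.45,41.635): [(0, 37.1274) (0, 0) (34, 0) (34, 26.2108)]  |A|=1076.75
5. ⊥bis P3·P4 via (15.19,31.755): [(16.0187, 31.9842) (0, 27.5537) (0, 0) (34, 0) (34, 26.2108)]  |A|=1000.0707
6. ⊥bis P3·P5 via (14.015,28.775): [(18.4737, 31.1959) (0, 21.1653) (0, 0) (34, 0) (34, 26.2108)]  |A|=929.31
7. canonical 5-gon: [(18.4737, 31.1959) (0, 21.1653) (0, 0) (34, 0) (34, 26.2108)]
8. shoelace: 929.31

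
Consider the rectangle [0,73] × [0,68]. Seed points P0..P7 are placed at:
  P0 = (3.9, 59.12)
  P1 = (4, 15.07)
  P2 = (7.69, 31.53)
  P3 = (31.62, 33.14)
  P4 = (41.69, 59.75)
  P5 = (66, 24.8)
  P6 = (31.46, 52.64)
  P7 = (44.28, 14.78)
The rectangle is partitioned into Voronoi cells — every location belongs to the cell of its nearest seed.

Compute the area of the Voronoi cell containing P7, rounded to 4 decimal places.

Area of P7's cell: 825.0947

1. box [0,73]×[0,68]: [(0, 0) (73, 0) (73, 68) (0, 68)]
2. ⊥bis P7·P0 via (24.09,36.95): [(0, 15.0115) (0, 0) (73, 0) (73, 68) (58.185, 68)]  |A|=3422.4307
3. ⊥bis P7·P1 via (24.14,14.925): [(24.2999, 37.1412) (24.0325, 0) (73, 0) (73, 68) (58.185, 68)]  |A|=2793.7429
4. ⊥bis P7·P2 via (25.985,23.155): [(38.1697, 49.7723) (24.1707, 19.1917) (24.0325, 0) (73, 0) (73, 68) (58.185, 68)]  |A|=2670.0816
5. ⊥bis P7·P3 via (37.95,23.96): [(24.1365, 14.435) (24.0325, 0) (73, 0) (73, 48.1285)]  |A|=1529.2855
6. ⊥bis P7·P4 via (42.985,37.265): [(58.5451, 38.1612) (24.1365, 14.435) (24.0325, 0) (73, 0) (73, 38.9937)]  |A|=1463.2641
7. ⊥bis P7·P5 via (55.14,19.79): [(49.532, 31.9463) (24.1365, 14.435) (24.0325, 0) (64.2696, 0)]  |A|=825.0947
8. ⊥bis P7·P6 via (37.87,33.71): [(49.532, 31.9463) (24.1365, 14.435) (24.0325, 0) (64.2696, 0)]  |A|=825.0947
9. canonical 4-gon: [(49.532, 31.9463) (24.1365, 14.435) (24.0325, 0) (64.2696, 0)]
10. shoelace: 825.0947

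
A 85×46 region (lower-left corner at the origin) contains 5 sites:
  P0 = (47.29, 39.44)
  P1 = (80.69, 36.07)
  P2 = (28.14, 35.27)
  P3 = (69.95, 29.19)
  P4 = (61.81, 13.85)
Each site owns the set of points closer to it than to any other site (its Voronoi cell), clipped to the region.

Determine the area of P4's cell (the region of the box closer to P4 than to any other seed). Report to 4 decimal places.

Area of P4's cell: 1007.3950

1. box [0,85]×[0,46]: [(0, 0) (85, 0) (85, 46) (0, 46)]
2. ⊥bis P4·P0 via (54.55,26.645): [(7.5909, 0) (85, 0) (85, 43.9226)]  |A|=1700.0039
3. ⊥bis P4·P1 via (71.25,24.96): [(63.3742, 31.6519) (7.5909, 0) (85, 0) (85, 13.2768)]  |A|=1368.6344
4. ⊥bis P4·P2 via (44.975,24.56): [(63.3742, 31.6519) (41.642, 19.3209) (29.3506, 0) (85, 0) (85, 13.2768)]  |A|=1158.4269
5. ⊥bis P4·P3 via (65.88,21.52): [(55.3579, 27.1034) (41.642, 19.3209) (29.3506, 0) (85, 0) (85, 11.3742)]  |A|=1007.395
6. canonical 5-gon: [(55.3579, 27.1034) (41.642, 19.3209) (29.3506, 0) (85, 0) (85, 11.3742)]
7. shoelace: 1007.395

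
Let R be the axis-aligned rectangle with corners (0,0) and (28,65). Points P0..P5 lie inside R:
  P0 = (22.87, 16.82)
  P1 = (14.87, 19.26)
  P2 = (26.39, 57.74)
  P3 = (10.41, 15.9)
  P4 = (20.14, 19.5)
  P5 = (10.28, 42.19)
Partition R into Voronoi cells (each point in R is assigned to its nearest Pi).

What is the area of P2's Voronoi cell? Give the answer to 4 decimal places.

1. box [0,28]×[0,65]: [(0, 0) (28, 0) (28, 65) (0, 65)]
2. ⊥bis P2·P0 via (24.63,37.28): [(0, 39.3987) (28, 36.9901) (28, 65) (0, 65)]  |A|=750.5566
3. ⊥bis P2·P1 via (20.63,38.5): [(0, 44.6761) (24.7354, 37.2709) (28, 36.9901) (28, 65) (0, 65)]  |A|=685.2869
4. ⊥bis P2·P3 via (18.4,36.82): [(0, 44.6761) (24.7354, 37.2709) (28, 36.9901) (28, 65) (0, 65)]  |A|=685.2869
5. ⊥bis P2·P4 via (23.265,38.62): [(0, 44.6761) (16.579, 39.7128) (28, 37.8461) (28, 65) (0, 65)]  |A|=677.5582
6. ⊥bis P2·P5 via (18.335,49.965): [(28, 39.9519) (28, 65) (3.8226, 65)]  |A|=302.7981
7. canonical 3-gon: [(28, 39.9519) (28, 65) (3.8226, 65)]
8. shoelace: 302.7981

Area of P2's cell: 302.7981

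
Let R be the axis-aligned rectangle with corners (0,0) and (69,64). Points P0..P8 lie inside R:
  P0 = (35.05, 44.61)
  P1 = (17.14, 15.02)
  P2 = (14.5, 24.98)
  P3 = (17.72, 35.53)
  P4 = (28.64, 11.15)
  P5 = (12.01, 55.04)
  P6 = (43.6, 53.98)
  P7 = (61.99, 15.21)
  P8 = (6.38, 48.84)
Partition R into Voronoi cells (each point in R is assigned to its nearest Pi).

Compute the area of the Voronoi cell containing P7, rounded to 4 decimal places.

1. box [0,69]×[0,64]: [(0, 0) (69, 0) (69, 64) (0, 64)]
2. ⊥bis P7·P0 via (48.52,29.91): [(15.8788, 0) (69, 0) (69, 48.6764)]  |A|=1292.8736
3. ⊥bis P7·P1 via (39.565,15.115): [(39.5372, 21.6788) (39.629, 0) (69, 0) (69, 48.6764)]  |A|=1035.4351
4. ⊥bis P7·P2 via (38.245,20.095): [(39.5372, 21.6788) (39.629, 0) (69, 0) (69, 48.6764)]  |A|=1035.4351
5. ⊥bis P7·P3 via (39.855,25.37): [(39.5372, 21.6788) (39.629, 0) (69, 0) (69, 48.6764)]  |A|=1035.4351
6. ⊥bis P7·P4 via (45.315,13.18): [(43.8043, 25.5889) (46.9195, 0) (69, 0) (69, 48.6764)]  |A|=895.7242
7. ⊥bis P7·P5 via (37,35.125): [(43.8043, 25.5889) (46.9195, 0) (69, 0) (69, 48.6764)]  |A|=895.7242
8. ⊥bis P7·P6 via (52.795,34.595): [(54.5319, 35.4189) (43.8043, 25.5889) (46.9195, 0) (69, 0) (69, 42.2816)]  |A|=849.4643
9. ⊥bis P7·P8 via (34.185,32.025): [(54.5319, 35.4189) (43.8043, 25.5889) (46.9195, 0) (69, 0) (69, 42.2816)]  |A|=849.4643
10. canonical 5-gon: [(54.5319, 35.4189) (43.8043, 25.5889) (46.9195, 0) (69, 0) (69, 42.2816)]
11. shoelace: 849.4643

Area of P7's cell: 849.4643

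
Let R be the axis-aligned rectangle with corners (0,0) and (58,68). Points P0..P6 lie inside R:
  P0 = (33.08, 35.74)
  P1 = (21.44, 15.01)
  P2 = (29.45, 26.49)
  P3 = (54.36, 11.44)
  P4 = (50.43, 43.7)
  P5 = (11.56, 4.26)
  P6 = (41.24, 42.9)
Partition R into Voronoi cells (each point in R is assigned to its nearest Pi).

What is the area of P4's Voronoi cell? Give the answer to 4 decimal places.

1. box [0,58]×[0,68]: [(0, 0) (58, 0) (58, 68) (0, 68)]
2. ⊥bis P4·P0 via (41.755,39.72): [(58, 4.3116) (58, 68) (28.7804, 68)]  |A|=930.4736
3. ⊥bis P4·P1 via (35.935,29.355): [(55.6499, 9.4339) (58, 7.0593) (58, 68) (28.7804, 68)]  |A|=927.2451
4. ⊥bis P4·P2 via (39.94,35.095): [(48.8731, 24.205) (58, 13.0788) (58, 68) (28.7804, 68)]  |A|=890.4651
5. ⊥bis P4·P3 via (52.395,27.57): [(47.5974, 26.9855) (58, 28.2528) (58, 68) (28.7804, 68)]  |A|=805.9487
6. ⊥bis P4·P5 via (30.995,23.98): [(47.5974, 26.9855) (58, 28.2528) (58, 68) (28.7804, 68)]  |A|=805.9487
7. ⊥bis P4·P6 via (45.835,43.3): [(47.175, 27.9062) (47.5974, 26.9855) (58, 28.2528) (58, 68) (43.6848, 68)]  |A|=507.1615
8. canonical 5-gon: [(47.175, 27.9062) (47.5974, 26.9855) (58, 28.2528) (58, 68) (43.6848, 68)]
9. shoelace: 507.1615

Area of P4's cell: 507.1615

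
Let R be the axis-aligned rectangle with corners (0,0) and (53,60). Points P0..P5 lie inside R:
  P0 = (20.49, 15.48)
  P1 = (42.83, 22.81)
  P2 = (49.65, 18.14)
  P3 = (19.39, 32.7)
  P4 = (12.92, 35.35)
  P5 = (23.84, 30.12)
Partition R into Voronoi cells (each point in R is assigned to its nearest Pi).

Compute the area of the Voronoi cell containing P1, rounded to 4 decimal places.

Area of P1's cell: 645.6339

1. box [0,53]×[0,60]: [(0, 0) (53, 0) (53, 60) (0, 60)]
2. ⊥bis P1·P0 via (31.66,19.145): [(37.9417, 0) (53, 0) (53, 60) (18.255, 60)]  |A|=1494.0987
3. ⊥bis P1·P2 via (46.24,20.475): [(36.0881, 5.6493) (53, 30.3472) (53, 60) (18.255, 60)]  |A|=1194.9496
4. ⊥bis P1·P3 via (31.11,27.755): [(29.8302, 24.7218) (36.0881, 5.6493) (53, 30.3472) (53, 60) (44.7151, 60)]  |A|=728.2178
5. ⊥bis P1·P4 via (27.875,29.08): [(29.8302, 24.7218) (36.0881, 5.6493) (53, 30.3472) (53, 60) (44.7151, 60)]  |A|=728.2178
6. ⊥bis P1·P5 via (33.335,26.465): [(31.1342, 20.7476) (36.0881, 5.6493) (53, 30.3472) (53, 60) (46.2439, 60)]  |A|=645.6339
7. canonical 5-gon: [(31.1342, 20.7476) (36.0881, 5.6493) (53, 30.3472) (53, 60) (46.2439, 60)]
8. shoelace: 645.6339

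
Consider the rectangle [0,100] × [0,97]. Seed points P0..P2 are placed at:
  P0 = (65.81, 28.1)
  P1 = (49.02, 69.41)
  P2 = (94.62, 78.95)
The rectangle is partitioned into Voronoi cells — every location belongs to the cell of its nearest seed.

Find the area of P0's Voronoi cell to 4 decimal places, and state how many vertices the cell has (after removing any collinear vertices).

Area of P0's cell: 4284.3248 (5 vertices)

1. box [0,100]×[0,97]: [(0, 0) (100, 0) (100, 97) (0, 97)]
2. ⊥bis P0·P1 via (57.415,48.755): [(0, 25.4193) (0, 0) (100, 0) (100, 66.0632)]  |A|=4574.1254
3. ⊥bis P0·P2 via (80.215,53.525): [(75.5934, 56.1434) (0, 25.4193) (0, 0) (100, 0) (100, 42.3154)]  |A|=4284.3248
4. canonical 5-gon: [(75.5934, 56.1434) (0, 25.4193) (0, 0) (100, 0) (100, 42.3154)]
5. shoelace: 4284.3248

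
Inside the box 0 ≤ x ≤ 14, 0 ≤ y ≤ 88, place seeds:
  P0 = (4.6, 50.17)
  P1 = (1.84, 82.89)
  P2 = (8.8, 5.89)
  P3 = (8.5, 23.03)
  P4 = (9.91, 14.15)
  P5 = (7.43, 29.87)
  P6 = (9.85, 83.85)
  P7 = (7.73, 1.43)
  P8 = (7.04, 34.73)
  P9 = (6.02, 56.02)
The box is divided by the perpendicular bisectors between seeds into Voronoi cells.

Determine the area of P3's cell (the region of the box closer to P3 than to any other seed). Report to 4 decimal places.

1. box [0,14]×[0,88]: [(0, 0) (14, 0) (14, 88) (0, 88)]
2. ⊥bis P3·P0 via (6.55,36.6): [(0, 35.6588) (0, 0) (14, 0) (14, 37.6706)]  |A|=513.3053
3. ⊥bis P3·P1 via (5.17,52.96): [(0, 35.6588) (0, 0) (14, 0) (14, 37.6706)]  |A|=513.3053
4. ⊥bis P3·P2 via (8.65,14.46): [(0, 35.6588) (0, 14.3086) (14, 14.5536) (14, 37.6706)]  |A|=311.2696
5. ⊥bis P3·P4 via (9.205,18.59): [(0, 35.6588) (0, 17.1284) (14, 19.3514) (14, 37.6706)]  |A|=257.947
6. ⊥bis P3·P5 via (7.965,26.45): [(0, 25.204) (0, 17.1284) (14, 19.3514) (14, 27.3941)]  |A|=112.8282
7. ⊥bis P3·P6 via (9.175,53.44): [(0, 25.204) (0, 17.1284) (14, 19.3514) (14, 27.3941)]  |A|=112.8282
8. ⊥bis P3·P7 via (8.115,12.23): [(0, 25.204) (0, 17.1284) (14, 19.3514) (14, 27.3941)]  |A|=112.8282
9. ⊥bis P3·P8 via (7.77,28.88): [(0, 25.204) (0, 17.1284) (14, 19.3514) (14, 27.3941)]  |A|=112.8282
10. ⊥bis P3·P9 via (7.26,39.525): [(0, 25.204) (0, 17.1284) (14, 19.3514) (14, 27.3941)]  |A|=112.8282
11. canonical 4-gon: [(0, 25.204) (0, 17.1284) (14, 19.3514) (14, 27.3941)]
12. shoelace: 112.8282

Area of P3's cell: 112.8282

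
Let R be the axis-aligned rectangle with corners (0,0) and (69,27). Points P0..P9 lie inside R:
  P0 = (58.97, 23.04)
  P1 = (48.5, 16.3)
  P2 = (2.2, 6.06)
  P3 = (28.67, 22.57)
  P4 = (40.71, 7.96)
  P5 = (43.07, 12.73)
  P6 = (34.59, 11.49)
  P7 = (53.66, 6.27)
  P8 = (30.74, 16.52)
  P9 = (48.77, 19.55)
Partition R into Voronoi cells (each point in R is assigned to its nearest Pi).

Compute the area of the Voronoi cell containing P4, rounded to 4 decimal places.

1. box [0,69]×[0,27]: [(0, 0) (69, 0) (69, 27) (0, 27)]
2. ⊥bis P4·P0 via (49.84,15.5): [(0, 0) (62.6407, 0) (40.3427, 27) (0, 27)]  |A|=1390.2758
3. ⊥bis P4·P1 via (44.605,12.13): [(0, 0) (57.5914, 0) (28.6851, 27) (0, 27)]  |A|=1164.7334
4. ⊥bis P4·P2 via (21.455,7.01): [(21.8009, 0) (57.5914, 0) (28.6851, 27) (20.4687, 27)]  |A|=594.0939
5. ⊥bis P4·P3 via (34.69,15.265): [(21.5807, 4.4617) (21.8009, 0) (57.5914, 0) (38.1744, 18.1365)]  |A|=363.0811
6. ⊥bis P4·P5 via (41.89,10.345): [(33.6605, 14.4166) (21.5807, 4.4617) (21.8009, 0) (57.5914, 0) (51.7261, 5.4785)]  |A|=309.3072
7. ⊥bis P4·P6 via (37.65,9.725): [(38.8696, 11.8394) (32.0406, 0) (57.5914, 0) (51.7261, 5.4785)]  |A|=167.8157
8. ⊥bis P4·P7 via (47.185,7.115): [(47.2598, 7.6882) (38.8696, 11.8394) (32.0406, 0) (46.2565, 0)]  |A|=118.4889
9. ⊥bis P4·P8 via (35.725,12.24): [(47.2598, 7.6882) (38.8696, 11.8394) (32.0406, 0) (46.2565, 0)]  |A|=118.4889
10. ⊥bis P4·P9 via (44.74,13.755): [(47.2598, 7.6882) (38.8696, 11.8394) (32.0406, 0) (46.2565, 0)]  |A|=118.4889
11. canonical 4-gon: [(47.2598, 7.6882) (38.8696, 11.8394) (32.0406, 0) (46.2565, 0)]
12. shoelace: 118.4889

Area of P4's cell: 118.4889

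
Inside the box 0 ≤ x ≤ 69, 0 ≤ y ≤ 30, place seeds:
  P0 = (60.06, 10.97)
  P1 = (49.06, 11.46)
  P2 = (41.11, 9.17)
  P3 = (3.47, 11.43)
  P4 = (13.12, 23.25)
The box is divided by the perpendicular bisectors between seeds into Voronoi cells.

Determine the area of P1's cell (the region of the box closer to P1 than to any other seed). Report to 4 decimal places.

1. box [0,69]×[0,30]: [(0, 0) (69, 0) (69, 30) (0, 30)]
2. ⊥bis P1·P0 via (54.56,11.215): [(0, 0) (54.0604, 0) (55.3968, 30) (0, 30)]  |A|=1641.8581
3. ⊥bis P1·P2 via (45.085,10.315): [(48.0562, 0) (54.0604, 0) (55.3968, 30) (39.4147, 30)]  |A|=329.7936
4. ⊥bis P1·P3 via (26.265,11.445): [(48.0562, 0) (54.0604, 0) (55.3968, 30) (39.4147, 30)]  |A|=329.7936
5. ⊥bis P1·P4 via (31.09,17.355): [(48.0562, 0) (54.0604, 0) (55.3968, 30) (39.4147, 30)]  |A|=329.7936
6. canonical 4-gon: [(48.0562, 0) (54.0604, 0) (55.3968, 30) (39.4147, 30)]
7. shoelace: 329.7936

Area of P1's cell: 329.7936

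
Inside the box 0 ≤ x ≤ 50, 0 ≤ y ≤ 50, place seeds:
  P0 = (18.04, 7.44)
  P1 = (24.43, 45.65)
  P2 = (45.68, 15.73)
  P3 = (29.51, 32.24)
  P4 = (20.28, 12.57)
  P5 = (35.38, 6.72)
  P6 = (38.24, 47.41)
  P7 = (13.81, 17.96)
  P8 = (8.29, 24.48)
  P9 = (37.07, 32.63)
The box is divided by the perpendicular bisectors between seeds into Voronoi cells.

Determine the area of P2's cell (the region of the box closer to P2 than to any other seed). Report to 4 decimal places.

Area of P2's cell: 240.0017

1. box [0,50]×[0,50]: [(0, 0) (50, 0) (50, 50) (0, 50)]
2. ⊥bis P2·P0 via (31.86,11.585): [(35.3347, 0) (50, 0) (50, 50) (20.3383, 50)]  |A|=1108.1765
3. ⊥bis P2·P1 via (35.055,30.69): [(27.6972, 25.4643) (35.3347, 0) (50, 0) (50, 41.3043)]  |A|=647.3223
4. ⊥bis P2·P3 via (37.595,23.985): [(30.2875, 16.828) (35.3347, 0) (50, 0) (50, 36.1345)]  |A|=479.5452
5. ⊥bis P2·P4 via (32.98,14.15): [(32.3906, 18.8878) (34.3192, 3.3858) (35.3347, 0) (50, 0) (50, 36.1345)]  |A|=461.258
6. ⊥bis P2·P5 via (40.53,11.225): [(33.1642, 19.6454) (50, 0.3991) (50, 36.1345)]  |A|=300.8174
7. ⊥bis P2·P6 via (41.96,31.57): [(46.4054, 32.614) (33.1642, 19.6454) (50, 0.3991) (50, 33.4582)]  |A|=296.0073
8. ⊥bis P2·P7 via (29.745,16.845): [(46.4054, 32.614) (33.1642, 19.6454) (50, 0.3991) (50, 33.4582)]  |A|=296.0073
9. ⊥bis P2·P8 via (26.985,20.105): [(46.4054, 32.614) (33.1642, 19.6454) (50, 0.3991) (50, 33.4582)]  |A|=296.0073
10. ⊥bis P2·P9 via (41.375,24.18): [(33.912, 20.3778) (33.1642, 19.6454) (50, 0.3991) (50, 28.5742)]  |A|=240.0017
11. canonical 4-gon: [(33.912, 20.3778) (33.1642, 19.6454) (50, 0.3991) (50, 28.5742)]
12. shoelace: 240.0017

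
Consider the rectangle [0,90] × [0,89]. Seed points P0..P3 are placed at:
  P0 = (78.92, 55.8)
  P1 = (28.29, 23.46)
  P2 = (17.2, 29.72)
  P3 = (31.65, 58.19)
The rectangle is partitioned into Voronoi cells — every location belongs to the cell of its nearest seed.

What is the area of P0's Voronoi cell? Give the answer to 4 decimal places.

1. box [0,90]×[0,89]: [(0, 0) (90, 0) (90, 89) (0, 89)]
2. ⊥bis P0·P1 via (53.605,39.63): [(78.9187, 0) (90, 0) (90, 89) (22.0698, 89)]  |A|=3516.0092
3. ⊥bis P0·P2 via (48.06,42.76): [(41.13, 59.1603) (78.9187, 0) (90, 0) (90, 89) (28.5211, 89)]  |A|=3419.7566
4. ⊥bis P0·P3 via (55.285,56.995): [(54.3482, 38.4665) (78.9187, 0) (90, 0) (90, 89) (56.9032, 89)]  |A|=2635.8832
5. canonical 5-gon: [(54.3482, 38.4665) (78.9187, 0) (90, 0) (90, 89) (56.9032, 89)]
6. shoelace: 2635.8832

Area of P0's cell: 2635.8832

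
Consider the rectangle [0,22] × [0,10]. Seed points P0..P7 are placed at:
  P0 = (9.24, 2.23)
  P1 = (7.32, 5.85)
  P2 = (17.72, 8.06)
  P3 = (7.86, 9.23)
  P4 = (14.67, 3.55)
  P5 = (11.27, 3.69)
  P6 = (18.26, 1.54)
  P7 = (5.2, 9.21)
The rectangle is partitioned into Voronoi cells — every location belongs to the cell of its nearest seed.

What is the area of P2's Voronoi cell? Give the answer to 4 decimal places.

1. box [0,22]×[0,10]: [(0, 0) (22, 0) (22, 10) (0, 10)]
2. ⊥bis P2·P0 via (13.48,5.145): [(17.0172, 0) (22, 0) (22, 10) (10.1422, 10)]  |A|=84.2031
3. ⊥bis P2·P1 via (12.52,6.955): [(12.6472, 6.3563) (17.0172, 0) (22, 0) (22, 10) (11.8729, 10)]  |A|=81.05
4. ⊥bis P2·P3 via (12.79,8.645): [(12.5646, 6.7452) (12.6472, 6.3563) (17.0172, 0) (22, 0) (22, 10) (12.9508, 10)]  |A|=79.2959
5. ⊥bis P2·P4 via (16.195,5.805): [(12.731, 8.1476) (22, 1.8792) (22, 10) (12.9508, 10)]  |A|=46.0171
6. ⊥bis P2·P5 via (14.495,5.875): [(12.7644, 8.4293) (13.1449, 7.8677) (22, 1.8792) (22, 10) (12.9508, 10)]  |A|=45.9541
7. ⊥bis P2·P6 via (17.99,4.8): [(12.7644, 8.4293) (13.1449, 7.8677) (17.7148, 4.7772) (22, 5.1321) (22, 10) (12.9508, 10)]  |A|=38.9844
8. ⊥bis P2·P7 via (11.46,8.635): [(12.7644, 8.4293) (13.1449, 7.8677) (17.7148, 4.7772) (22, 5.1321) (22, 10) (12.9508, 10)]  |A|=38.9844
9. canonical 6-gon: [(12.7644, 8.4293) (13.1449, 7.8677) (17.7148, 4.7772) (22, 5.1321) (22, 10) (12.9508, 10)]
10. shoelace: 38.9844

Area of P2's cell: 38.9844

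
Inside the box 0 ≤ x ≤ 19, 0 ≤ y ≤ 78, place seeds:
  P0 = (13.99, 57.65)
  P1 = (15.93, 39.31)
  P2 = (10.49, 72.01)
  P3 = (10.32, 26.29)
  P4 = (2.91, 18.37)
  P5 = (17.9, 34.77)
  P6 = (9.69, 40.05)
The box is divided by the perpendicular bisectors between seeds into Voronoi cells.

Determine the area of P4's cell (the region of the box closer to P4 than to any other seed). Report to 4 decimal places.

1. box [0,19]×[0,78]: [(0, 0) (19, 0) (19, 78) (0, 78)]
2. ⊥bis P4·P0 via (8.45,38.01): [(0, 40.3936) (0, 0) (19, 0) (19, 35.0341)]  |A|=716.5626
3. ⊥bis P4·P1 via (9.42,28.84): [(0, 34.6971) (0, 0) (19, 0) (19, 22.8834)]  |A|=547.0149
4. ⊥bis P4·P2 via (6.7,45.19): [(0, 34.6971) (0, 0) (19, 0) (19, 22.8834)]  |A|=547.0149
5. ⊥bis P4·P3 via (6.615,22.33): [(0, 28.519) (0, 0) (19, 0) (19, 10.7425)]  |A|=372.9848
6. ⊥bis P4·P5 via (10.405,26.57): [(0, 28.519) (0, 0) (19, 0) (19, 10.7425)]  |A|=372.9848
7. ⊥bis P4·P6 via (6.3,29.21): [(0, 28.519) (0, 0) (19, 0) (19, 10.7425)]  |A|=372.9848
8. canonical 4-gon: [(0, 28.519) (0, 0) (19, 0) (19, 10.7425)]
9. shoelace: 372.9848

Area of P4's cell: 372.9848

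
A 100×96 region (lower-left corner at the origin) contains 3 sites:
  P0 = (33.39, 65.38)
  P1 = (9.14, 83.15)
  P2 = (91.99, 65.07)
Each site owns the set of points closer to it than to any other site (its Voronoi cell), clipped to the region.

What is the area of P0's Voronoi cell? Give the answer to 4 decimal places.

Area of P0's cell: 5065.6606

1. box [0,100]×[0,96]: [(0, 0) (100, 0) (100, 96) (0, 96)]
2. ⊥bis P0·P1 via (21.265,74.265): [(0, 45.2455) (0, 0) (100, 0) (100, 96) (37.192, 96)]  |A|=8656.1683
3. ⊥bis P0·P2 via (62.69,65.225): [(0, 45.2455) (0, 0) (62.345, 0) (62.8528, 96) (37.192, 96)]  |A|=5065.6606
4. canonical 5-gon: [(0, 45.2455) (0, 0) (62.345, 0) (62.8528, 96) (37.192, 96)]
5. shoelace: 5065.6606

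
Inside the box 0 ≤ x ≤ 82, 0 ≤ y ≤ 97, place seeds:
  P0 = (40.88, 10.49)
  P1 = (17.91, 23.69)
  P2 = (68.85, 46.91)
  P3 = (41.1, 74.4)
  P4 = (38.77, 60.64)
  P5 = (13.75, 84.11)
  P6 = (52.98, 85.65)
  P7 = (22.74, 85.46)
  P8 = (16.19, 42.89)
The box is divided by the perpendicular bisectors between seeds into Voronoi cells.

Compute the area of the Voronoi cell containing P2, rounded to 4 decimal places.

Area of P2's cell: 1495.5199

1. box [0,82]×[0,97]: [(0, 0) (82, 0) (82, 97) (0, 97)]
2. ⊥bis P2·P0 via (54.865,28.7): [(0, 70.8355) (82, 7.8607) (82, 97) (0, 97)]  |A|=4727.4552
3. ⊥bis P2·P1 via (43.38,35.3): [(41.8228, 38.7162) (82, 7.8607) (82, 97) (15.2553, 97)]  |A|=3735.7514
4. ⊥bis P2·P3 via (54.975,60.655): [(39.1186, 44.6486) (41.8228, 38.7162) (82, 7.8607) (82, 87.9356)]  |A|=1794.3155
5. ⊥bis P2·P4 via (53.81,53.775): [(58.6383, 64.3529) (45.6091, 35.8084) (82, 7.8607) (82, 87.9356)]  |A|=1636.7907
6. ⊥bis P2·P5 via (41.3,65.51): [(58.6383, 64.3529) (45.6091, 35.8084) (82, 7.8607) (82, 87.9356)]  |A|=1636.7907
7. ⊥bis P2·P6 via (60.915,66.28): [(60.2962, 66.0265) (58.6383, 64.3529) (45.6091, 35.8084) (82, 7.8607) (82, 74.9176)]  |A|=1495.5199
8. ⊥bis P2·P7 via (45.795,66.185): [(60.2962, 66.0265) (58.6383, 64.3529) (45.6091, 35.8084) (82, 7.8607) (82, 74.9176)]  |A|=1495.5199
9. ⊥bis P2·P8 via (42.52,44.9): [(60.2962, 66.0265) (58.6383, 64.3529) (45.6091, 35.8084) (82, 7.8607) (82, 74.9176)]  |A|=1495.5199
10. canonical 5-gon: [(60.2962, 66.0265) (58.6383, 64.3529) (45.6091, 35.8084) (82, 7.8607) (82, 74.9176)]
11. shoelace: 1495.5199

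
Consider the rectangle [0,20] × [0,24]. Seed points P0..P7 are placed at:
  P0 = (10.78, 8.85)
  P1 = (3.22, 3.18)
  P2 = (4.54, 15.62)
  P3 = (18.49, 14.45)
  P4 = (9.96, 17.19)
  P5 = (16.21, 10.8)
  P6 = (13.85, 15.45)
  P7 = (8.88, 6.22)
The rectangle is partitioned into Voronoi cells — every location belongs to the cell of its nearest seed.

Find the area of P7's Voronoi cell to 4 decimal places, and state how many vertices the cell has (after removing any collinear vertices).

1. box [0,20]×[0,24]: [(0, 0) (20, 0) (20, 24) (0, 24)]
2. ⊥bis P7·P0 via (9.83,7.535): [(0, 14.6365) (0, 0) (20, 0) (20, 0.1879)]  |A|=148.2437
3. ⊥bis P7·P1 via (6.05,4.7): [(1.1652, 13.7948) (8.5744, 0) (20, 0) (20, 0.1879)]  |A|=80.5759
4. ⊥bis P7·P2 via (6.71,10.92): [(5.7549, 10.479) (3.5042, 9.4399) (8.5744, 0) (20, 0) (20, 0.1879)]  |A|=74.4599
5. ⊥bis P7·P3 via (13.685,10.335): [(5.7549, 10.479) (3.5042, 9.4399) (8.5744, 0) (20, 0) (20, 0.1879)]  |A|=74.4599
6. ⊥bis P7·P4 via (9.42,11.705): [(5.7549, 10.479) (3.5042, 9.4399) (8.5744, 0) (20, 0) (20, 0.1879)]  |A|=74.4599
7. ⊥bis P7·P5 via (12.545,8.51): [(15.8894, 3.1575) (5.7549, 10.479) (3.5042, 9.4399) (8.5744, 0) (17.8623, 0)]  |A|=70.6989
8. ⊥bis P7·P6 via (11.365,10.835): [(15.8894, 3.1575) (5.7549, 10.479) (3.5042, 9.4399) (8.5744, 0) (17.8623, 0)]  |A|=70.6989
9. canonical 5-gon: [(15.8894, 3.1575) (5.7549, 10.479) (3.5042, 9.4399) (8.5744, 0) (17.8623, 0)]
10. shoelace: 70.6989

Area of P7's cell: 70.6989 (5 vertices)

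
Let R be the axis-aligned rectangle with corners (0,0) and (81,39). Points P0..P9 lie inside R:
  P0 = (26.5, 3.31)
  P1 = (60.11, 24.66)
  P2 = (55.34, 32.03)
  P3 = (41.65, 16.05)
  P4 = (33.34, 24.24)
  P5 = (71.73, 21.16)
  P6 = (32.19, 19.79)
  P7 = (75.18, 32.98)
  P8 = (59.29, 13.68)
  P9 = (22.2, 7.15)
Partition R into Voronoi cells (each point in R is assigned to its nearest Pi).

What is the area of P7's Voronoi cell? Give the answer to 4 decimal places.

1. box [0,81]×[0,39]: [(0, 0) (81, 0) (81, 39) (0, 39)]
2. ⊥bis P7·P0 via (50.84,18.145): [(61.8992, 0) (81, 0) (81, 39) (38.1291, 39)]  |A|=1208.4485
3. ⊥bis P7·P1 via (67.645,28.82): [(81, 4.6301) (81, 39) (62.0247, 39)]  |A|=326.0891
4. ⊥bis P7·P2 via (65.26,32.505): [(65.2267, 33.2002) (81, 4.6301) (81, 39) (64.949, 39)]  |A|=317.609
5. ⊥bis P7·P3 via (58.415,24.515): [(65.2267, 33.2002) (81, 4.6301) (81, 39) (64.949, 39)]  |A|=317.609
6. ⊥bis P7·P4 via (54.26,28.61): [(65.2267, 33.2002) (81, 4.6301) (81, 39) (64.949, 39)]  |A|=317.609
7. ⊥bis P7·P5 via (73.455,27.07): [(65.2267, 33.2002) (67.6807, 28.7554) (81, 24.8678) (81, 39) (64.949, 39)]  |A|=182.8329
8. ⊥bis P7·P6 via (53.685,26.385): [(65.2267, 33.2002) (67.6807, 28.7554) (81, 24.8678) (81, 39) (64.949, 39)]  |A|=182.8329
9. ⊥bis P7·P8 via (67.235,23.33): [(65.2267, 33.2002) (67.6807, 28.7554) (81, 24.8678) (81, 39) (64.949, 39)]  |A|=182.8329
10. ⊥bis P7·P9 via (48.69,20.065): [(65.2267, 33.2002) (67.6807, 28.7554) (81, 24.8678) (81, 39) (64.949, 39)]  |A|=182.8329
11. canonical 5-gon: [(65.2267, 33.2002) (67.6807, 28.7554) (81, 24.8678) (81, 39) (64.949, 39)]
12. shoelace: 182.8329

Area of P7's cell: 182.8329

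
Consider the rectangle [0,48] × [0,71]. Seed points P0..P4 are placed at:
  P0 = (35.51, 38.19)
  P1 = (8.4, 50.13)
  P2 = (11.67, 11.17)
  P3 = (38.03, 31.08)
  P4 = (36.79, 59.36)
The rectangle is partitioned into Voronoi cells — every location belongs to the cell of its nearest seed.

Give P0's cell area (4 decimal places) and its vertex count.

Area of P0's cell: 427.5394 (5 vertices)

1. box [0,48]×[0,71]: [(0, 0) (48, 0) (48, 71) (0, 71)]
2. ⊥bis P0·P1 via (21.955,44.16): [(2.5057, 0) (48, 0) (48, 71) (33.7761, 71)]  |A|=2119.9965
3. ⊥bis P0·P2 via (23.59,24.68): [(16.234, 31.1703) (48, 3.1428) (48, 71) (33.7761, 71)]  |A|=1361.0436
4. ⊥bis P0·P3 via (36.77,34.635): [(16.234, 31.1703) (19.3178, 28.4494) (48, 38.6153) (48, 71) (33.7761, 71)]  |A|=852.3299
5. ⊥bis P0·P4 via (36.15,48.775): [(24.3031, 49.4913) (16.234, 31.1703) (19.3178, 28.4494) (48, 38.6153) (48, 48.0585)]  |A|=427.5394
6. canonical 5-gon: [(24.3031, 49.4913) (16.234, 31.1703) (19.3178, 28.4494) (48, 38.6153) (48, 48.0585)]
7. shoelace: 427.5394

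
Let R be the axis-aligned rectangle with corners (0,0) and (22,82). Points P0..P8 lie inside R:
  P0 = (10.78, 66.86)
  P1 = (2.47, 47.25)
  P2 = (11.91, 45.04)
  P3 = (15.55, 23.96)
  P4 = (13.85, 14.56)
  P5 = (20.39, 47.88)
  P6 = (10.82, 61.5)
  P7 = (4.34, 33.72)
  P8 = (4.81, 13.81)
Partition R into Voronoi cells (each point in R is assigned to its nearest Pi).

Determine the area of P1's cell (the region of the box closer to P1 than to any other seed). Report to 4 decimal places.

Area of P1's cell: 115.7796

1. box [0,22]×[0,82]: [(0, 0) (22, 0) (22, 82) (0, 82)]
2. ⊥bis P1·P0 via (6.625,57.055): [(0, 59.8624) (0, 0) (22, 0) (22, 50.5396)]  |A|=1214.4228
3. ⊥bis P1·P2 via (7.19,46.145): [(9.4626, 55.8525) (0, 59.8624) (0, 15.433)]  |A|=210.2098
4. ⊥bis P1·P3 via (9.01,35.605): [(4.0734, 32.8325) (9.4626, 55.8525) (0, 59.8624) (0, 30.5449)]  |A|=179.4312
5. ⊥bis P1·P4 via (8.16,30.905): [(4.0734, 32.8325) (9.4626, 55.8525) (0, 59.8624) (0, 30.5449)]  |A|=179.4312
6. ⊥bis P1·P5 via (11.43,47.565): [(4.0734, 32.8325) (9.4626, 55.8525) (0, 59.8624) (0, 30.5449)]  |A|=179.4312
7. ⊥bis P1·P6 via (6.645,54.375): [(4.0734, 32.8325) (8.8186, 53.1014) (0, 58.2687) (0, 30.5449)]  |A|=158.0963
8. ⊥bis P1·P7 via (3.405,40.485): [(5.9472, 40.8364) (8.8186, 53.1014) (0, 58.2687) (0, 40.0144)]  |A|=115.7796
9. ⊥bis P1·P8 via (3.64,30.53): [(5.9472, 40.8364) (8.8186, 53.1014) (0, 58.2687) (0, 40.0144)]  |A|=115.7796
10. canonical 4-gon: [(5.9472, 40.8364) (8.8186, 53.1014) (0, 58.2687) (0, 40.0144)]
11. shoelace: 115.7796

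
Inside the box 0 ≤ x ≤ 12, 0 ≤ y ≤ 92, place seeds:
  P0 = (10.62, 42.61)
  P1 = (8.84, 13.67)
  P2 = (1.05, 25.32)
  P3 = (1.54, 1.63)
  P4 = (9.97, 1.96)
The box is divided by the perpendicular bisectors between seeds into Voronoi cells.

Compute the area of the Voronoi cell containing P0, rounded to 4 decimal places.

1. box [0,12]×[0,92]: [(0, 0) (12, 0) (12, 92) (0, 92)]
2. ⊥bis P0·P1 via (9.73,28.14): [(0, 28.7385) (12, 28.0004) (12, 92) (0, 92)]  |A|=763.567
3. ⊥bis P0·P2 via (5.835,33.965): [(0, 37.1947) (12, 30.5527) (12, 92) (0, 92)]  |A|=697.5159
4. ⊥bis P0·P3 via (6.08,22.12): [(0, 37.1947) (12, 30.5527) (12, 92) (0, 92)]  |A|=697.5159
5. ⊥bis P0·P4 via (10.295,22.285): [(0, 37.1947) (12, 30.5527) (12, 92) (0, 92)]  |A|=697.5159
6. canonical 4-gon: [(0, 37.1947) (12, 30.5527) (12, 92) (0, 92)]
7. shoelace: 697.5159

Area of P0's cell: 697.5159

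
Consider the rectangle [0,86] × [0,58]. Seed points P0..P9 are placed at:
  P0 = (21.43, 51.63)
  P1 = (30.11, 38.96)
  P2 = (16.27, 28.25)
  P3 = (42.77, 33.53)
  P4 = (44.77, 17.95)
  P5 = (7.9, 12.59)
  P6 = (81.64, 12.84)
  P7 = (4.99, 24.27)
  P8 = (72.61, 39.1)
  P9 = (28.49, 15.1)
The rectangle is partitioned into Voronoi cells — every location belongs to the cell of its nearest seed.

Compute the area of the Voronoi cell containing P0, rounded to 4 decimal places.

1. box [0,86]×[0,58]: [(0, 0) (86, 0) (86, 58) (0, 58)]
2. ⊥bis P0·P1 via (25.77,45.295): [(0, 27.6404) (44.3152, 58) (0, 58)]  |A|=672.6956
3. ⊥bis P0·P2 via (18.85,39.94): [(0, 44.1002) (18.1719, 40.0897) (44.3152, 58) (0, 58)]  |A|=523.1427
4. ⊥bis P0·P3 via (32.1,42.58): [(0, 44.1002) (18.1719, 40.0897) (44.3152, 58) (0, 58)]  |A|=523.1427
5. ⊥bis P0·P4 via (33.1,34.79): [(0, 44.1002) (18.1719, 40.0897) (44.3152, 58) (0, 58)]  |A|=523.1427
6. ⊥bis P0·P5 via (14.665,32.11): [(0, 44.1002) (18.1719, 40.0897) (44.3152, 58) (0, 58)]  |A|=523.1427
7. ⊥bis P0·P6 via (51.535,32.235): [(0, 44.1002) (18.1719, 40.0897) (44.3152, 58) (0, 58)]  |A|=523.1427
8. ⊥bis P0·P7 via (13.21,37.95): [(0, 45.8876) (4.7014, 43.0626) (18.1719, 40.0897) (44.3152, 58) (0, 58)]  |A|=518.9411
9. ⊥bis P0·P8 via (47.02,45.365): [(0, 45.8876) (4.7014, 43.0626) (18.1719, 40.0897) (44.3152, 58) (0, 58)]  |A|=518.9411
10. ⊥bis P0·P9 via (24.96,33.365): [(0, 45.8876) (4.7014, 43.0626) (18.1719, 40.0897) (44.3152, 58) (0, 58)]  |A|=518.9411
11. canonical 5-gon: [(0, 45.8876) (4.7014, 43.0626) (18.1719, 40.0897) (44.3152, 58) (0, 58)]
12. shoelace: 518.9411

Area of P0's cell: 518.9411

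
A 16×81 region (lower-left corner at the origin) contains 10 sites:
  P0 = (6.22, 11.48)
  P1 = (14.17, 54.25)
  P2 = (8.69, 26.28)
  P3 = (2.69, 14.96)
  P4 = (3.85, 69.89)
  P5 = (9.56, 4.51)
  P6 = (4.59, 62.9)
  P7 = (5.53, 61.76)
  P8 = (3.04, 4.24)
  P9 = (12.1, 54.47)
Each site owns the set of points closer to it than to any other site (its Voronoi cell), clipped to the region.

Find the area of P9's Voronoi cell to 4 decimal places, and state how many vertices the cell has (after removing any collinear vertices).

1. box [0,16]×[0,81]: [(0, 0) (16, 0) (16, 81) (0, 81)]
2. ⊥bis P9·P0 via (9.16,32.975): [(0, 34.2279) (16, 32.0395) (16, 81) (0, 81)]  |A|=765.8614
3. ⊥bis P9·P1 via (13.135,54.36): [(0, 34.2279) (10.8378, 32.7455) (15.9663, 81) (0, 81)]  |A|=638.6766
4. ⊥bis P9·P2 via (10.395,40.375): [(0, 41.6324) (11.6328, 40.2253) (15.9663, 81) (0, 81)]  |A|=554.4876
5. ⊥bis P9·P3 via (7.395,34.715): [(0, 41.6324) (11.6328, 40.2253) (15.9663, 81) (0, 81)]  |A|=554.4876
6. ⊥bis P9·P4 via (7.975,62.18): [(0, 57.9132) (0, 41.6324) (11.6328, 40.2253) (14.3273, 65.5786)]  |A|=265.9905
7. ⊥bis P9·P5 via (10.83,29.49): [(0, 57.9132) (0, 41.6324) (11.6328, 40.2253) (14.3273, 65.5786)]  |A|=265.9905
8. ⊥bis P9·P6 via (8.345,58.685): [(0, 51.2507) (0, 41.6324) (11.6328, 40.2253) (14.1437, 63.8509)]  |A|=207.2011
9. ⊥bis P9·P7 via (8.815,58.115): [(0, 50.1706) (0, 41.6324) (11.6328, 40.2253) (14.034, 62.8185)]  |A|=193.0127
10. ⊥bis P9·P8 via (7.57,29.355): [(0, 50.1706) (0, 41.6324) (11.6328, 40.2253) (14.034, 62.8185)]  |A|=193.0127
11. canonical 4-gon: [(0, 50.1706) (0, 41.6324) (11.6328, 40.2253) (14.034, 62.8185)]
12. shoelace: 193.0127

Area of P9's cell: 193.0127 (4 vertices)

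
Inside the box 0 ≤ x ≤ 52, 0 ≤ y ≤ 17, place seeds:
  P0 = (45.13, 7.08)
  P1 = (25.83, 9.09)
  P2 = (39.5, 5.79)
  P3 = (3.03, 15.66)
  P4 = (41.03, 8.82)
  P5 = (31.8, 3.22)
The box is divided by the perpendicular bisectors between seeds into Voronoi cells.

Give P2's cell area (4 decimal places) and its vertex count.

Area of P2's cell: 59.6405 (4 vertices)

1. box [0,52]×[0,17]: [(0, 0) (52, 0) (52, 17) (0, 17)]
2. ⊥bis P2·P0 via (42.315,6.435): [(0, 0) (43.7894, 0) (39.8942, 17) (0, 17)]  |A|=711.3114
3. ⊥bis P2·P1 via (32.665,7.44): [(30.869, 0) (43.7894, 0) (39.8942, 17) (34.9728, 17)]  |A|=151.6563
4. ⊥bis P2·P3 via (21.265,10.725): [(30.869, 0) (43.7894, 0) (39.8942, 17) (34.9728, 17)]  |A|=151.6563
5. ⊥bis P2·P4 via (40.265,7.305): [(33.4617, 10.7403) (30.869, 0) (43.7894, 0) (42.3578, 6.2482)]  |A|=93.962
6. ⊥bis P2·P5 via (35.65,4.505): [(33.5906, 10.6753) (37.1536, 0) (43.7894, 0) (42.3578, 6.2482)]  |A|=59.6405
7. canonical 4-gon: [(33.5906, 10.6753) (37.1536, 0) (43.7894, 0) (42.3578, 6.2482)]
8. shoelace: 59.6405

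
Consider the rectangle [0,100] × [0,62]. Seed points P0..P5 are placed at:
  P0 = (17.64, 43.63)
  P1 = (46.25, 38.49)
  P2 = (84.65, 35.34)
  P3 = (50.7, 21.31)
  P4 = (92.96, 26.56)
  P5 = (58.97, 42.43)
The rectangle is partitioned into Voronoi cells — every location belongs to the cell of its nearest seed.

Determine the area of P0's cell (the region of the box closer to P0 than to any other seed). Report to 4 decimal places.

Area of P0's cell: 1715.3682

1. box [0,100]×[0,62]: [(0, 0) (100, 0) (100, 62) (0, 62)]
2. ⊥bis P0·P1 via (31.945,41.06): [(0, 0) (24.5683, 0) (35.707, 62) (0, 62)]  |A|=1868.534
3. ⊥bis P0·P2 via (51.145,39.485): [(0, 0) (24.5683, 0) (35.707, 62) (0, 62)]  |A|=1868.534
4. ⊥bis P0·P3 via (34.17,32.47): [(0, 0) (12.2483, 0) (29.0354, 24.8647) (35.707, 62) (0, 62)]  |A|=1715.3682
5. ⊥bis P0·P4 via (55.3,35.095): [(0, 0) (12.2483, 0) (29.0354, 24.8647) (35.707, 62) (0, 62)]  |A|=1715.3682
6. ⊥bis P0·P5 via (38.305,43.03): [(0, 0) (12.2483, 0) (29.0354, 24.8647) (35.707, 62) (0, 62)]  |A|=1715.3682
7. canonical 5-gon: [(0, 0) (12.2483, 0) (29.0354, 24.8647) (35.707, 62) (0, 62)]
8. shoelace: 1715.3682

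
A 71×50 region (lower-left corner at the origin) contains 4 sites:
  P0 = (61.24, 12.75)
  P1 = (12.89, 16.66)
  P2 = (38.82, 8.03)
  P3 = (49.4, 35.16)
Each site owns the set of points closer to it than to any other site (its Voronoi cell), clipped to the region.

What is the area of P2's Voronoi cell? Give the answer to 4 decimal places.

Area of P2's cell: 568.3858

1. box [0,71]×[0,50]: [(0, 0) (71, 0) (71, 50) (0, 50)]
2. ⊥bis P2·P0 via (50.03,10.39): [(0, 0) (52.2174, 0) (41.6911, 50) (0, 50)]  |A|=2347.7105
3. ⊥bis P2·P1 via (25.855,12.345): [(21.7463, 0) (52.2174, 0) (41.6911, 50) (38.3873, 50)]  |A|=844.3692
4. ⊥bis P2·P3 via (44.11,21.595): [(30.6771, 26.8335) (21.7463, 0) (52.2174, 0) (47.9896, 20.0821)]  |A|=568.3858
5. canonical 4-gon: [(30.6771, 26.8335) (21.7463, 0) (52.2174, 0) (47.9896, 20.0821)]
6. shoelace: 568.3858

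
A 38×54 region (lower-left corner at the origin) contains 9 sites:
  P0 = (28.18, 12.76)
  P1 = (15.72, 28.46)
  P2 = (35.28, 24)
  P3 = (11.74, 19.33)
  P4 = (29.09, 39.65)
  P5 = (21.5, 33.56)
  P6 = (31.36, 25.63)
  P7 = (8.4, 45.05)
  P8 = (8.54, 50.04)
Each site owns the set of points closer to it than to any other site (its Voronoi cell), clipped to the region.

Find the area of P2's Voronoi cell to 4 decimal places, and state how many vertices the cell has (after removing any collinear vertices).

Area of P2's cell: 76.2420 (4 vertices)

1. box [0,38]×[0,54]: [(0, 0) (38, 0) (38, 54) (0, 54)]
2. ⊥bis P2·P0 via (31.73,18.38): [(0, 38.423) (38, 14.4194) (38, 54) (0, 54)]  |A|=1047.9947
3. ⊥bis P2·P1 via (25.5,26.23): [(24.7198, 22.8082) (38, 14.4194) (38, 54) (31.832, 54)]  |A|=359.0151
4. ⊥bis P2·P3 via (23.51,21.665): [(24.7198, 22.8082) (38, 14.4194) (38, 54) (31.832, 54)]  |A|=359.0151
5. ⊥bis P2·P4 via (32.185,31.825): [(26.2396, 29.4734) (24.7198, 22.8082) (38, 14.4194) (38, 34.125)]  |A|=166.5057
6. ⊥bis P2·P5 via (28.39,28.78): [(29.8662, 30.9079) (24.9512, 23.8233) (24.7198, 22.8082) (38, 14.4194) (38, 34.125)]  |A|=157.1842
7. ⊥bis P2·P6 via (33.32,24.815): [(37.0321, 33.7421) (30.8701, 18.9232) (38, 14.4194) (38, 34.125)]  |A|=76.242
8. ⊥bis P2·P7 via (21.84,34.525): [(37.0321, 33.7421) (30.8701, 18.9232) (38, 14.4194) (38, 34.125)]  |A|=76.242
9. ⊥bis P2·P8 via (21.91,37.02): [(37.0321, 33.7421) (30.8701, 18.9232) (38, 14.4194) (38, 34.125)]  |A|=76.242
10. canonical 4-gon: [(37.0321, 33.7421) (30.8701, 18.9232) (38, 14.4194) (38, 34.125)]
11. shoelace: 76.242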